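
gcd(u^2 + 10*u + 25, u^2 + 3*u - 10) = u + 5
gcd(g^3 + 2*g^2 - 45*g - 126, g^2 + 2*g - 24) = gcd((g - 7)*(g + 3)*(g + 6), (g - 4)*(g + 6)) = g + 6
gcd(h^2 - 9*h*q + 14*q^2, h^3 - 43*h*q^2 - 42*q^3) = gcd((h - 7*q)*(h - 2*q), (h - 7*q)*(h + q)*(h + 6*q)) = -h + 7*q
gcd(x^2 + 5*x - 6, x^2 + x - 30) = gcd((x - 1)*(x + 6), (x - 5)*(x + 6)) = x + 6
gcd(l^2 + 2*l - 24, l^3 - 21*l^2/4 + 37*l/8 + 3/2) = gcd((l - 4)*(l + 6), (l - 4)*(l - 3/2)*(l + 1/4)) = l - 4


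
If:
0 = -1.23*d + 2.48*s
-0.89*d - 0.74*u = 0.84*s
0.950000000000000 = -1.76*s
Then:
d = -1.09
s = -0.54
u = 1.92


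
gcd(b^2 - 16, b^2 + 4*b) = b + 4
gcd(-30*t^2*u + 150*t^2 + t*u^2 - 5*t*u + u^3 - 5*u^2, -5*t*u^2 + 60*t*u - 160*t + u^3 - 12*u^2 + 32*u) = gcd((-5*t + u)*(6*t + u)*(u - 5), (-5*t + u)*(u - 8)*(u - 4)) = 5*t - u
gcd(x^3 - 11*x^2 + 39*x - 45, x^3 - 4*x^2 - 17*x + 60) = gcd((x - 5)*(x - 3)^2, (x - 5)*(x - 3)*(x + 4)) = x^2 - 8*x + 15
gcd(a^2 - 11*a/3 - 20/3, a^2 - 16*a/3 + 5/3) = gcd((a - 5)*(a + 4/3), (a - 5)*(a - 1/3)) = a - 5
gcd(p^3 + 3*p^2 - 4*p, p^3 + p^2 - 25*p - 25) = 1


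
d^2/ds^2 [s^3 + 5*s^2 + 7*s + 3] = 6*s + 10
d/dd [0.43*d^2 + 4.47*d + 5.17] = 0.86*d + 4.47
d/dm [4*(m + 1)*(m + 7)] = 8*m + 32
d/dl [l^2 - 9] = 2*l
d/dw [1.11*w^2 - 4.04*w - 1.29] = 2.22*w - 4.04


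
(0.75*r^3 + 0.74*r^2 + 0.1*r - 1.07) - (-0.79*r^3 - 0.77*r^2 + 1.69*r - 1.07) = 1.54*r^3 + 1.51*r^2 - 1.59*r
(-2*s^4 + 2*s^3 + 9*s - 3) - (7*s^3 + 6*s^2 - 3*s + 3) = -2*s^4 - 5*s^3 - 6*s^2 + 12*s - 6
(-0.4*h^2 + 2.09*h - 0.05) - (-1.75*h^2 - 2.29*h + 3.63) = 1.35*h^2 + 4.38*h - 3.68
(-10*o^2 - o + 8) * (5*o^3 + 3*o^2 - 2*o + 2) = -50*o^5 - 35*o^4 + 57*o^3 + 6*o^2 - 18*o + 16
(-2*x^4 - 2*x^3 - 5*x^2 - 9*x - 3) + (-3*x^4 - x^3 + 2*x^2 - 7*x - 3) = -5*x^4 - 3*x^3 - 3*x^2 - 16*x - 6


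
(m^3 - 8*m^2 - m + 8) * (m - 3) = m^4 - 11*m^3 + 23*m^2 + 11*m - 24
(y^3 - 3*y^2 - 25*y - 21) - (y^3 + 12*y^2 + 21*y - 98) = -15*y^2 - 46*y + 77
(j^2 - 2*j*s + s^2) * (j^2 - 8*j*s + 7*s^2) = j^4 - 10*j^3*s + 24*j^2*s^2 - 22*j*s^3 + 7*s^4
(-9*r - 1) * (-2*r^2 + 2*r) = 18*r^3 - 16*r^2 - 2*r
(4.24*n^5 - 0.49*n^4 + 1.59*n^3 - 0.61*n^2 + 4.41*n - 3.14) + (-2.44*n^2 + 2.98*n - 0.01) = 4.24*n^5 - 0.49*n^4 + 1.59*n^3 - 3.05*n^2 + 7.39*n - 3.15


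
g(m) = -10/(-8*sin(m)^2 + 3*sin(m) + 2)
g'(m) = -10*(16*sin(m)*cos(m) - 3*cos(m))/(-8*sin(m)^2 + 3*sin(m) + 2)^2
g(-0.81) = 2.29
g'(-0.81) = 5.27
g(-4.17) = 7.70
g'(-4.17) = 32.74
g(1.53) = 3.35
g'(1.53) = -0.59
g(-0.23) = -11.11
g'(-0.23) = 79.86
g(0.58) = -8.06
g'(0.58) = -31.31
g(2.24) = 17.60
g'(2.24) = 183.44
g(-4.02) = 23.22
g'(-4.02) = 320.70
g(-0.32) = -37.78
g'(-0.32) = 1088.43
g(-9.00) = 16.80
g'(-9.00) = -246.84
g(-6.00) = -4.52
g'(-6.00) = -2.88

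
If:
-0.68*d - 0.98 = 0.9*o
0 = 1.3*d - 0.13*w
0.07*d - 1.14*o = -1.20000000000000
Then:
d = -2.62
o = 0.89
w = -26.21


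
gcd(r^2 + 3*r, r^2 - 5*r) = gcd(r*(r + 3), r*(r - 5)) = r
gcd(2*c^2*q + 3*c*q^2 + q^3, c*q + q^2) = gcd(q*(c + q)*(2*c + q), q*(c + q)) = c*q + q^2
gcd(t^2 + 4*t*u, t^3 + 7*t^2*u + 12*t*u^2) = t^2 + 4*t*u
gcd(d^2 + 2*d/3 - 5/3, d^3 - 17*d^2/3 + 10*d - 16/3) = d - 1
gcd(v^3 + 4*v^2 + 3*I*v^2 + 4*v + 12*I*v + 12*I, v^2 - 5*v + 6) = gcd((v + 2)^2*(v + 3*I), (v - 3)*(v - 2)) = 1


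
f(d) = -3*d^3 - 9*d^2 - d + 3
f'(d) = -9*d^2 - 18*d - 1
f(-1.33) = -4.53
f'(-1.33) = 7.02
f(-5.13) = 176.29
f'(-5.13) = -145.51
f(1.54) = -30.84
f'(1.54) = -50.06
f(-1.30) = -4.32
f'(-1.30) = 7.19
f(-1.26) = -4.03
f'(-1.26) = 7.39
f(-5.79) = 289.39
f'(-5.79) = -198.50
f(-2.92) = 3.87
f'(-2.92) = -25.18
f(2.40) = -92.71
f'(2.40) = -96.04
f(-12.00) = 3903.00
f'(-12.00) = -1081.00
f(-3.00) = 6.00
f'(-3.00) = -28.00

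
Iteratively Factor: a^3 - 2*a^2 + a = (a - 1)*(a^2 - a) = a*(a - 1)*(a - 1)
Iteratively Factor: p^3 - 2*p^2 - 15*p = (p)*(p^2 - 2*p - 15) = p*(p + 3)*(p - 5)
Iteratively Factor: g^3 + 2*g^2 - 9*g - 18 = (g - 3)*(g^2 + 5*g + 6) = (g - 3)*(g + 3)*(g + 2)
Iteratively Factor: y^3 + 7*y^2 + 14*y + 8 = (y + 1)*(y^2 + 6*y + 8) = (y + 1)*(y + 2)*(y + 4)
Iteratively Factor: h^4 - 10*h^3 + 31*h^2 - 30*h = (h)*(h^3 - 10*h^2 + 31*h - 30) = h*(h - 2)*(h^2 - 8*h + 15) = h*(h - 3)*(h - 2)*(h - 5)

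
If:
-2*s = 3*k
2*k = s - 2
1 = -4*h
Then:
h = -1/4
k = -4/7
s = 6/7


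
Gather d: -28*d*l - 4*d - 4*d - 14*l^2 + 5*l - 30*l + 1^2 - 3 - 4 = d*(-28*l - 8) - 14*l^2 - 25*l - 6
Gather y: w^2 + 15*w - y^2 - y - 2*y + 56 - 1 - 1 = w^2 + 15*w - y^2 - 3*y + 54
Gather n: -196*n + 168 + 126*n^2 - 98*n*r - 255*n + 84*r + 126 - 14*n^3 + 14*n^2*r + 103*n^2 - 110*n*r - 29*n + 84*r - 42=-14*n^3 + n^2*(14*r + 229) + n*(-208*r - 480) + 168*r + 252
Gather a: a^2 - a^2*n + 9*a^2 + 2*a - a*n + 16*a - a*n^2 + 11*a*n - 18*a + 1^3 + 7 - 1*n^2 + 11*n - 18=a^2*(10 - n) + a*(-n^2 + 10*n) - n^2 + 11*n - 10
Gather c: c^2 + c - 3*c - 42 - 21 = c^2 - 2*c - 63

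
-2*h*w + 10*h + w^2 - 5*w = (-2*h + w)*(w - 5)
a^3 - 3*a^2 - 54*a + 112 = (a - 8)*(a - 2)*(a + 7)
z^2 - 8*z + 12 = (z - 6)*(z - 2)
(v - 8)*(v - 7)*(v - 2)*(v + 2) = v^4 - 15*v^3 + 52*v^2 + 60*v - 224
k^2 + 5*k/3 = k*(k + 5/3)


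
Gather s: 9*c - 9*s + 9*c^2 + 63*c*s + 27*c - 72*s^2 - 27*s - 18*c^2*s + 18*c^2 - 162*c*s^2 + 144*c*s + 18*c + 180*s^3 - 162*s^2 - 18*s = 27*c^2 + 54*c + 180*s^3 + s^2*(-162*c - 234) + s*(-18*c^2 + 207*c - 54)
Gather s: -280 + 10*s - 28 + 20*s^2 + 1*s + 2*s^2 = 22*s^2 + 11*s - 308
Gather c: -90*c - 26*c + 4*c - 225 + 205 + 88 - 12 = 56 - 112*c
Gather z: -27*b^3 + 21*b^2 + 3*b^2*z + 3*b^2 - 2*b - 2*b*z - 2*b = -27*b^3 + 24*b^2 - 4*b + z*(3*b^2 - 2*b)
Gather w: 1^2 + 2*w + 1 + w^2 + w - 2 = w^2 + 3*w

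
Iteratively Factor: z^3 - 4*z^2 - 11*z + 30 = (z + 3)*(z^2 - 7*z + 10) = (z - 2)*(z + 3)*(z - 5)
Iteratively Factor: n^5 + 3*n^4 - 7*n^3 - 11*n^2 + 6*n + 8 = (n + 1)*(n^4 + 2*n^3 - 9*n^2 - 2*n + 8) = (n - 2)*(n + 1)*(n^3 + 4*n^2 - n - 4) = (n - 2)*(n - 1)*(n + 1)*(n^2 + 5*n + 4) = (n - 2)*(n - 1)*(n + 1)*(n + 4)*(n + 1)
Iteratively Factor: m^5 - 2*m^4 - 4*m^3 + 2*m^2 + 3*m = (m - 1)*(m^4 - m^3 - 5*m^2 - 3*m) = (m - 3)*(m - 1)*(m^3 + 2*m^2 + m) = m*(m - 3)*(m - 1)*(m^2 + 2*m + 1) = m*(m - 3)*(m - 1)*(m + 1)*(m + 1)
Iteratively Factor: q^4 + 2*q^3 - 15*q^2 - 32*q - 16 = (q + 1)*(q^3 + q^2 - 16*q - 16) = (q + 1)^2*(q^2 - 16) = (q - 4)*(q + 1)^2*(q + 4)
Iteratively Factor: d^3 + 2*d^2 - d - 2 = (d + 2)*(d^2 - 1) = (d + 1)*(d + 2)*(d - 1)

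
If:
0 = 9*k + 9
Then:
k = -1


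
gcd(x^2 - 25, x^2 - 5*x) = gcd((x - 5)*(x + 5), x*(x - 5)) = x - 5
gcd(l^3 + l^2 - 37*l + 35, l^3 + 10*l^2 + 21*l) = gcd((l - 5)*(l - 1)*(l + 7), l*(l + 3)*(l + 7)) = l + 7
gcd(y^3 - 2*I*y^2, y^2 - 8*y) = y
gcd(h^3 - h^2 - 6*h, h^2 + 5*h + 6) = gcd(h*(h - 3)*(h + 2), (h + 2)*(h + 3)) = h + 2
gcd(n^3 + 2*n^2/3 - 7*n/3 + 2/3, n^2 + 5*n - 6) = n - 1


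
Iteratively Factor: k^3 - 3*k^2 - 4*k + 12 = (k + 2)*(k^2 - 5*k + 6) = (k - 3)*(k + 2)*(k - 2)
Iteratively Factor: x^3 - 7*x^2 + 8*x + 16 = (x + 1)*(x^2 - 8*x + 16) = (x - 4)*(x + 1)*(x - 4)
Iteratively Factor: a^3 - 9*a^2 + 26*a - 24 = (a - 2)*(a^2 - 7*a + 12) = (a - 3)*(a - 2)*(a - 4)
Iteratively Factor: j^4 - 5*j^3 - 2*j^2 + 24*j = (j)*(j^3 - 5*j^2 - 2*j + 24) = j*(j - 3)*(j^2 - 2*j - 8) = j*(j - 4)*(j - 3)*(j + 2)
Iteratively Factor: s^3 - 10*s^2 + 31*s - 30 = (s - 2)*(s^2 - 8*s + 15) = (s - 3)*(s - 2)*(s - 5)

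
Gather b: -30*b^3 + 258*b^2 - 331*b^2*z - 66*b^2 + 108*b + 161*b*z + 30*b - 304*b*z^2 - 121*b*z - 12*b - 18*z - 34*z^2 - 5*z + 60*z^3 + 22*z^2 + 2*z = -30*b^3 + b^2*(192 - 331*z) + b*(-304*z^2 + 40*z + 126) + 60*z^3 - 12*z^2 - 21*z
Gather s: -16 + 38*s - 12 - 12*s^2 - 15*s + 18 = -12*s^2 + 23*s - 10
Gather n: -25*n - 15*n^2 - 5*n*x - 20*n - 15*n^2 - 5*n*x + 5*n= -30*n^2 + n*(-10*x - 40)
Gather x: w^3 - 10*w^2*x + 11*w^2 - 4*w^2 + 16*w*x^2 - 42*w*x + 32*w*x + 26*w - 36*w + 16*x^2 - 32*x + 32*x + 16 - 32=w^3 + 7*w^2 - 10*w + x^2*(16*w + 16) + x*(-10*w^2 - 10*w) - 16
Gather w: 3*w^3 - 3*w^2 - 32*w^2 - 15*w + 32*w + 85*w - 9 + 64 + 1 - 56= 3*w^3 - 35*w^2 + 102*w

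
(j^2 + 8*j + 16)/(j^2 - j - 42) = (j^2 + 8*j + 16)/(j^2 - j - 42)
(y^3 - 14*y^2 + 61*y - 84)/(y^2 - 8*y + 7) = (y^2 - 7*y + 12)/(y - 1)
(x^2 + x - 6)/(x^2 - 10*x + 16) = (x + 3)/(x - 8)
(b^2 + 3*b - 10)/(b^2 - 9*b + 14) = (b + 5)/(b - 7)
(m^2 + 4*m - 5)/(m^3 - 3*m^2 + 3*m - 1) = (m + 5)/(m^2 - 2*m + 1)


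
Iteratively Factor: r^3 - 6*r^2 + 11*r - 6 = (r - 1)*(r^2 - 5*r + 6) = (r - 2)*(r - 1)*(r - 3)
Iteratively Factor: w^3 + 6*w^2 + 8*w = (w)*(w^2 + 6*w + 8) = w*(w + 2)*(w + 4)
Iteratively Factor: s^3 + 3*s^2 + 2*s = (s + 2)*(s^2 + s) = s*(s + 2)*(s + 1)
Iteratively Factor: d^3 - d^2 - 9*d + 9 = (d + 3)*(d^2 - 4*d + 3) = (d - 1)*(d + 3)*(d - 3)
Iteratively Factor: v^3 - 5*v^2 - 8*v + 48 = (v - 4)*(v^2 - v - 12) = (v - 4)^2*(v + 3)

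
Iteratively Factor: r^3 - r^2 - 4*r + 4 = (r - 2)*(r^2 + r - 2) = (r - 2)*(r - 1)*(r + 2)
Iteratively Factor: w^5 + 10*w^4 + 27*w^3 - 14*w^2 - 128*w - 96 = (w + 1)*(w^4 + 9*w^3 + 18*w^2 - 32*w - 96) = (w + 1)*(w + 3)*(w^3 + 6*w^2 - 32) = (w - 2)*(w + 1)*(w + 3)*(w^2 + 8*w + 16) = (w - 2)*(w + 1)*(w + 3)*(w + 4)*(w + 4)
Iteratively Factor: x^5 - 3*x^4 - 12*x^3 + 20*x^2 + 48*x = (x + 2)*(x^4 - 5*x^3 - 2*x^2 + 24*x) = (x + 2)^2*(x^3 - 7*x^2 + 12*x) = x*(x + 2)^2*(x^2 - 7*x + 12) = x*(x - 4)*(x + 2)^2*(x - 3)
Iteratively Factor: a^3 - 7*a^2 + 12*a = (a - 4)*(a^2 - 3*a) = (a - 4)*(a - 3)*(a)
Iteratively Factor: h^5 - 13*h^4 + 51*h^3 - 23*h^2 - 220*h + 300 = (h - 5)*(h^4 - 8*h^3 + 11*h^2 + 32*h - 60) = (h - 5)*(h + 2)*(h^3 - 10*h^2 + 31*h - 30) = (h - 5)*(h - 2)*(h + 2)*(h^2 - 8*h + 15) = (h - 5)^2*(h - 2)*(h + 2)*(h - 3)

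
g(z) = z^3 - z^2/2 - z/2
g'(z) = 3*z^2 - z - 1/2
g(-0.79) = -0.41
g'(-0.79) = 2.16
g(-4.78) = -118.25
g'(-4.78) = 72.83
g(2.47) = 10.78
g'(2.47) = 15.33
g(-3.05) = -31.50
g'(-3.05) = 30.46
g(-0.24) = 0.08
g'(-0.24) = -0.09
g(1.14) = 0.26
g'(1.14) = 2.26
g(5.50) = 148.50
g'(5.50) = 84.75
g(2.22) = 7.37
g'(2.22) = 12.07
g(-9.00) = -765.00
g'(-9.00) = 251.50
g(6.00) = 195.00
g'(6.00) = 101.50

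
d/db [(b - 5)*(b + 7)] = 2*b + 2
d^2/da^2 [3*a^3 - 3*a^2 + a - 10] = 18*a - 6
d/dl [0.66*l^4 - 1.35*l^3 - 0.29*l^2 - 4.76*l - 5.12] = 2.64*l^3 - 4.05*l^2 - 0.58*l - 4.76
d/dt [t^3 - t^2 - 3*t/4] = 3*t^2 - 2*t - 3/4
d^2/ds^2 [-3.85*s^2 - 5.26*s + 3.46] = -7.70000000000000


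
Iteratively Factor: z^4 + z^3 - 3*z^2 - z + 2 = (z - 1)*(z^3 + 2*z^2 - z - 2) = (z - 1)*(z + 1)*(z^2 + z - 2) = (z - 1)^2*(z + 1)*(z + 2)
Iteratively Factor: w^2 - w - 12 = (w + 3)*(w - 4)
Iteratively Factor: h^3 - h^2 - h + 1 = (h - 1)*(h^2 - 1) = (h - 1)^2*(h + 1)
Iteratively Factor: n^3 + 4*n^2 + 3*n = (n + 1)*(n^2 + 3*n) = n*(n + 1)*(n + 3)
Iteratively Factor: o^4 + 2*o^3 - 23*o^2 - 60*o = (o + 3)*(o^3 - o^2 - 20*o) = (o - 5)*(o + 3)*(o^2 + 4*o) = o*(o - 5)*(o + 3)*(o + 4)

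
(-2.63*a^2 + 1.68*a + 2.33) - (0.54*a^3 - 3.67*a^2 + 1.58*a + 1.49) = -0.54*a^3 + 1.04*a^2 + 0.0999999999999999*a + 0.84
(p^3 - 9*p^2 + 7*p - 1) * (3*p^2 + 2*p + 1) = 3*p^5 - 25*p^4 + 4*p^3 + 2*p^2 + 5*p - 1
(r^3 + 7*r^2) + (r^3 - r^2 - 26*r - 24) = 2*r^3 + 6*r^2 - 26*r - 24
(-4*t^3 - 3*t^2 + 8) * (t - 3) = -4*t^4 + 9*t^3 + 9*t^2 + 8*t - 24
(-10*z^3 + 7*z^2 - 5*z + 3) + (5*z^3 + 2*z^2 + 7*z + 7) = -5*z^3 + 9*z^2 + 2*z + 10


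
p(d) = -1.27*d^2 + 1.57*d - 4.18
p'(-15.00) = 39.67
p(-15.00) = -313.48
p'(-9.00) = 24.43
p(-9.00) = -121.18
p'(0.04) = 1.47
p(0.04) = -4.12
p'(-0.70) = 3.35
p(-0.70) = -5.90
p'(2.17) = -3.94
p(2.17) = -6.75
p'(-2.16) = 7.06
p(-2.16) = -13.50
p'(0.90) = -0.72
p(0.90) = -3.80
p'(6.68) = -15.40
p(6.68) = -50.36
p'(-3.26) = 9.85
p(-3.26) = -22.80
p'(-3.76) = 11.12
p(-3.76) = -28.04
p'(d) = 1.57 - 2.54*d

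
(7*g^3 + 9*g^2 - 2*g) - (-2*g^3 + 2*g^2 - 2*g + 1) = 9*g^3 + 7*g^2 - 1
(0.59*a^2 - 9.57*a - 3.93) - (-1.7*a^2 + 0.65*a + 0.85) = 2.29*a^2 - 10.22*a - 4.78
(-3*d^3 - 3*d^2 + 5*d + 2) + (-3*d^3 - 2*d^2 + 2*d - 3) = -6*d^3 - 5*d^2 + 7*d - 1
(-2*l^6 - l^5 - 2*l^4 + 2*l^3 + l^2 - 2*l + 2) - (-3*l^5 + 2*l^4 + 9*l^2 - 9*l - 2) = -2*l^6 + 2*l^5 - 4*l^4 + 2*l^3 - 8*l^2 + 7*l + 4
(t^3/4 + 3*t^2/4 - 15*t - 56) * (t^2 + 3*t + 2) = t^5/4 + 3*t^4/2 - 49*t^3/4 - 199*t^2/2 - 198*t - 112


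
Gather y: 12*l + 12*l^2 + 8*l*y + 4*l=12*l^2 + 8*l*y + 16*l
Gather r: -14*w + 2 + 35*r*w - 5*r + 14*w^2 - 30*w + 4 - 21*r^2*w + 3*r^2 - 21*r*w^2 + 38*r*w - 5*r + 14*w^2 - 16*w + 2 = r^2*(3 - 21*w) + r*(-21*w^2 + 73*w - 10) + 28*w^2 - 60*w + 8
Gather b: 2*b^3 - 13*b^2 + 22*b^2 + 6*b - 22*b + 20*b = 2*b^3 + 9*b^2 + 4*b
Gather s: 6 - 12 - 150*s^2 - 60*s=-150*s^2 - 60*s - 6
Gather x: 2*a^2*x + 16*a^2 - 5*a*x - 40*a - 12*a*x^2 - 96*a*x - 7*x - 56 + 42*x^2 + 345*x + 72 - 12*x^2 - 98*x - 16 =16*a^2 - 40*a + x^2*(30 - 12*a) + x*(2*a^2 - 101*a + 240)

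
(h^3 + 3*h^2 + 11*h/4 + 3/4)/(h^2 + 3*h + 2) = (h^2 + 2*h + 3/4)/(h + 2)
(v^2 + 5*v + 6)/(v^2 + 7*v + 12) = (v + 2)/(v + 4)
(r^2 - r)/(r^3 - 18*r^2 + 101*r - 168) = r*(r - 1)/(r^3 - 18*r^2 + 101*r - 168)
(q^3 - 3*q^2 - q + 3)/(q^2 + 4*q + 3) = (q^2 - 4*q + 3)/(q + 3)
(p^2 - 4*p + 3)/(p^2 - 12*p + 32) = (p^2 - 4*p + 3)/(p^2 - 12*p + 32)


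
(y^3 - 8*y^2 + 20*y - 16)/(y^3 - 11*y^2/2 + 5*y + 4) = 2*(y - 2)/(2*y + 1)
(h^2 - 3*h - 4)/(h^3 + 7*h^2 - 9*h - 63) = (h^2 - 3*h - 4)/(h^3 + 7*h^2 - 9*h - 63)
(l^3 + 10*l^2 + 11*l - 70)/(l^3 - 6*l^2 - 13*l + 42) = (l^2 + 12*l + 35)/(l^2 - 4*l - 21)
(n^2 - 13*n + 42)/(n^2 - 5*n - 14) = (n - 6)/(n + 2)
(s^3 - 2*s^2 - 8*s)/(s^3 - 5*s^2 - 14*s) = (s - 4)/(s - 7)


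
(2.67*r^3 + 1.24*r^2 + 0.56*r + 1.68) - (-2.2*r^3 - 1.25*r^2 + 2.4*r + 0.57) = 4.87*r^3 + 2.49*r^2 - 1.84*r + 1.11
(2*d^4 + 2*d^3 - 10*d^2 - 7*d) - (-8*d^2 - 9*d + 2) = 2*d^4 + 2*d^3 - 2*d^2 + 2*d - 2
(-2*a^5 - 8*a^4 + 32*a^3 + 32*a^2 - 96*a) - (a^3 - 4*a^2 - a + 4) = -2*a^5 - 8*a^4 + 31*a^3 + 36*a^2 - 95*a - 4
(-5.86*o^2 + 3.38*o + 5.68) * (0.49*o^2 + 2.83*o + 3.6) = -2.8714*o^4 - 14.9276*o^3 - 8.7474*o^2 + 28.2424*o + 20.448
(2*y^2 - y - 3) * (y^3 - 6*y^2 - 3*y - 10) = 2*y^5 - 13*y^4 - 3*y^3 + y^2 + 19*y + 30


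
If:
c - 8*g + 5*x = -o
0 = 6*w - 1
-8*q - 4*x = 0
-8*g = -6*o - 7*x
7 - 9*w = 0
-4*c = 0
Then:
No Solution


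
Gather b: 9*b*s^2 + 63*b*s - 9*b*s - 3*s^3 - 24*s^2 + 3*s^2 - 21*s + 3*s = b*(9*s^2 + 54*s) - 3*s^3 - 21*s^2 - 18*s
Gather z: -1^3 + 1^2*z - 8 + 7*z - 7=8*z - 16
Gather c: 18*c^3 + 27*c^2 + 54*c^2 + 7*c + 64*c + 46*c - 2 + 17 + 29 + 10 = 18*c^3 + 81*c^2 + 117*c + 54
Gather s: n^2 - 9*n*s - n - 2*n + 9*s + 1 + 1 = n^2 - 3*n + s*(9 - 9*n) + 2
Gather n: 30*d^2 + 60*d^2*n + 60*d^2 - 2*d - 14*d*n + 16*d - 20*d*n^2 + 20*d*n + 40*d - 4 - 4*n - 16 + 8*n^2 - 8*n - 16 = 90*d^2 + 54*d + n^2*(8 - 20*d) + n*(60*d^2 + 6*d - 12) - 36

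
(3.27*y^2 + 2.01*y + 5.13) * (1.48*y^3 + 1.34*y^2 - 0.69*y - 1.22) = 4.8396*y^5 + 7.3566*y^4 + 8.0295*y^3 + 1.4979*y^2 - 5.9919*y - 6.2586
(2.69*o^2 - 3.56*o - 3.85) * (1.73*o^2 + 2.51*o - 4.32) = 4.6537*o^4 + 0.593099999999999*o^3 - 27.2169*o^2 + 5.7157*o + 16.632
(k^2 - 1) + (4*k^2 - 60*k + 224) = 5*k^2 - 60*k + 223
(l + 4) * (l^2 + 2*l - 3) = l^3 + 6*l^2 + 5*l - 12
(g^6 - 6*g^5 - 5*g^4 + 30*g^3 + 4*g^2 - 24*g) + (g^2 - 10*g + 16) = g^6 - 6*g^5 - 5*g^4 + 30*g^3 + 5*g^2 - 34*g + 16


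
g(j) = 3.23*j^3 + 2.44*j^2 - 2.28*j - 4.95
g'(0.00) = -2.28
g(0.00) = -4.95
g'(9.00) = 826.53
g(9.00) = 2526.84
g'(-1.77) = 19.44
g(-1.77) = -11.18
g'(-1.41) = 10.10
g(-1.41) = -5.94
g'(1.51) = 27.18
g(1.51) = 8.29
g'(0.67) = 5.34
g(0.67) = -4.41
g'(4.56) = 221.46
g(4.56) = 341.65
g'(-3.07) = 74.07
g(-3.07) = -68.41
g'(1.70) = 34.02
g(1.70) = 14.09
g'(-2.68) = 54.24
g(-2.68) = -43.49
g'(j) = 9.69*j^2 + 4.88*j - 2.28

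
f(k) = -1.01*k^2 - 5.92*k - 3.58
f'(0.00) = -5.92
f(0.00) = -3.58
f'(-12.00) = 18.32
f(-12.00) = -77.98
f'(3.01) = -12.00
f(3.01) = -30.55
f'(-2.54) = -0.79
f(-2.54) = 4.94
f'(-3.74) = 1.63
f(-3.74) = 4.43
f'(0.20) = -6.32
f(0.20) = -4.80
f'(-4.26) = 2.69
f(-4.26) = 3.31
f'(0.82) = -7.58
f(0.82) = -9.11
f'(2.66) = -11.29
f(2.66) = -26.47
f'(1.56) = -9.07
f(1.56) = -15.27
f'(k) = -2.02*k - 5.92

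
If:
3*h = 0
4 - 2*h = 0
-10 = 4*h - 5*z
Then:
No Solution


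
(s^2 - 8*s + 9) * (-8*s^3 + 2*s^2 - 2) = -8*s^5 + 66*s^4 - 88*s^3 + 16*s^2 + 16*s - 18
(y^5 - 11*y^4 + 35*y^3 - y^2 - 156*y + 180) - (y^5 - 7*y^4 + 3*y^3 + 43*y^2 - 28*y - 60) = -4*y^4 + 32*y^3 - 44*y^2 - 128*y + 240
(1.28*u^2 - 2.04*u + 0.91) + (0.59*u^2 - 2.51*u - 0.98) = 1.87*u^2 - 4.55*u - 0.07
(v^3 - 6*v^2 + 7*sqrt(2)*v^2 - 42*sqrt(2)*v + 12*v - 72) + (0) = v^3 - 6*v^2 + 7*sqrt(2)*v^2 - 42*sqrt(2)*v + 12*v - 72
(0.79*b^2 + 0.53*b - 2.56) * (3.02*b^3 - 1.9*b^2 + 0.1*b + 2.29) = 2.3858*b^5 + 0.0996000000000001*b^4 - 8.6592*b^3 + 6.7261*b^2 + 0.9577*b - 5.8624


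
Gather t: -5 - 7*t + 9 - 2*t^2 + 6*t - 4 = -2*t^2 - t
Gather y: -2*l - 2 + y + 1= -2*l + y - 1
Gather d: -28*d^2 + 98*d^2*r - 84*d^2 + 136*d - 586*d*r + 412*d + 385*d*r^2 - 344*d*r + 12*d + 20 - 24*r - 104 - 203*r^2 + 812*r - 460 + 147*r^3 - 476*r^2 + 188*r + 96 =d^2*(98*r - 112) + d*(385*r^2 - 930*r + 560) + 147*r^3 - 679*r^2 + 976*r - 448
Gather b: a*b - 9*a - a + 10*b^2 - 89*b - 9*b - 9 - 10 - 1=-10*a + 10*b^2 + b*(a - 98) - 20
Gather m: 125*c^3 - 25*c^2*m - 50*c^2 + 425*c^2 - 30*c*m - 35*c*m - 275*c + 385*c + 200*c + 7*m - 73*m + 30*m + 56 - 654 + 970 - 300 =125*c^3 + 375*c^2 + 310*c + m*(-25*c^2 - 65*c - 36) + 72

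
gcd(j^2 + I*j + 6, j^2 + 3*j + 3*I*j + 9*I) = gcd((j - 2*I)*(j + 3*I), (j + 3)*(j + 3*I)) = j + 3*I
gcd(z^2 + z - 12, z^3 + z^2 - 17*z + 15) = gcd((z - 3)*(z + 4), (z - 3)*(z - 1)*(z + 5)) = z - 3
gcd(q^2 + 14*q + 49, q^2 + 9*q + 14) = q + 7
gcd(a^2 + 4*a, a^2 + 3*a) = a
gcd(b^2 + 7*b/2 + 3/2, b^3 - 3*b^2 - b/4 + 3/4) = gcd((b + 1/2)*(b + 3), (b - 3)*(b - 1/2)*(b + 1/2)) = b + 1/2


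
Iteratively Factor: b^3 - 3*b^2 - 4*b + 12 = (b - 2)*(b^2 - b - 6) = (b - 3)*(b - 2)*(b + 2)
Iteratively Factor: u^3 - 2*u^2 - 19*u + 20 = (u - 1)*(u^2 - u - 20) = (u - 1)*(u + 4)*(u - 5)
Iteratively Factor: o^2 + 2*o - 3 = (o + 3)*(o - 1)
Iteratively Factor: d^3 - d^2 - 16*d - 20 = (d + 2)*(d^2 - 3*d - 10) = (d + 2)^2*(d - 5)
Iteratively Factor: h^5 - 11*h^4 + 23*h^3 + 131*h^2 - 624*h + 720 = (h - 4)*(h^4 - 7*h^3 - 5*h^2 + 111*h - 180) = (h - 4)*(h - 3)*(h^3 - 4*h^2 - 17*h + 60) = (h - 5)*(h - 4)*(h - 3)*(h^2 + h - 12) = (h - 5)*(h - 4)*(h - 3)*(h + 4)*(h - 3)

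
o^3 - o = o*(o - 1)*(o + 1)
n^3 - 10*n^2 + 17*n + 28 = (n - 7)*(n - 4)*(n + 1)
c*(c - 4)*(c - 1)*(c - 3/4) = c^4 - 23*c^3/4 + 31*c^2/4 - 3*c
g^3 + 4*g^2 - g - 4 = (g - 1)*(g + 1)*(g + 4)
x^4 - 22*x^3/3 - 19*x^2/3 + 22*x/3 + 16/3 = (x - 8)*(x - 1)*(x + 2/3)*(x + 1)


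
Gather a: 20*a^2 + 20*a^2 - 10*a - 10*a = 40*a^2 - 20*a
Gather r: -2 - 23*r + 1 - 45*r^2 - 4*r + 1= -45*r^2 - 27*r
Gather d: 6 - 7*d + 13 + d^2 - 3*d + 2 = d^2 - 10*d + 21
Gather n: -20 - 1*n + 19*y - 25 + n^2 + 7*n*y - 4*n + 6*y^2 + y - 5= n^2 + n*(7*y - 5) + 6*y^2 + 20*y - 50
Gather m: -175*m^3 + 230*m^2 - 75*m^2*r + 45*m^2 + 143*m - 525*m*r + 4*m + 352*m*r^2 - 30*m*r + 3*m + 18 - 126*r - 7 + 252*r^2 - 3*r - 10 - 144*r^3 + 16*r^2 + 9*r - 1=-175*m^3 + m^2*(275 - 75*r) + m*(352*r^2 - 555*r + 150) - 144*r^3 + 268*r^2 - 120*r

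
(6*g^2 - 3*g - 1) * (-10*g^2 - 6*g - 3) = -60*g^4 - 6*g^3 + 10*g^2 + 15*g + 3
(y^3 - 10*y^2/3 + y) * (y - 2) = y^4 - 16*y^3/3 + 23*y^2/3 - 2*y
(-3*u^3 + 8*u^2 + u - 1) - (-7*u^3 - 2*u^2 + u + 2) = 4*u^3 + 10*u^2 - 3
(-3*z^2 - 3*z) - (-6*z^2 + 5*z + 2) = 3*z^2 - 8*z - 2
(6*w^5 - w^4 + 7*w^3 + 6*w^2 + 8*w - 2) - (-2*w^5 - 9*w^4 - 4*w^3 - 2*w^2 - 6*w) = 8*w^5 + 8*w^4 + 11*w^3 + 8*w^2 + 14*w - 2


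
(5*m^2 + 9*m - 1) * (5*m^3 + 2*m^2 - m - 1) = 25*m^5 + 55*m^4 + 8*m^3 - 16*m^2 - 8*m + 1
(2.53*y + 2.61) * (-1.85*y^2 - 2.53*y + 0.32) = -4.6805*y^3 - 11.2294*y^2 - 5.7937*y + 0.8352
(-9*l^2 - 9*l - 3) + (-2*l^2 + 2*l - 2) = -11*l^2 - 7*l - 5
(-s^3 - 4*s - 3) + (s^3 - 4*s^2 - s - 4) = -4*s^2 - 5*s - 7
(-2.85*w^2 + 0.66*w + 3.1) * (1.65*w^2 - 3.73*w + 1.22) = -4.7025*w^4 + 11.7195*w^3 - 0.8238*w^2 - 10.7578*w + 3.782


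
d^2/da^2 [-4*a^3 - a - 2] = -24*a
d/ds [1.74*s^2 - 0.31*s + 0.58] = 3.48*s - 0.31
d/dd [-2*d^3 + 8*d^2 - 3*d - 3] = -6*d^2 + 16*d - 3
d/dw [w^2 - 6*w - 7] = 2*w - 6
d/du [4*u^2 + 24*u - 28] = 8*u + 24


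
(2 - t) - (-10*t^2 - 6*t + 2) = 10*t^2 + 5*t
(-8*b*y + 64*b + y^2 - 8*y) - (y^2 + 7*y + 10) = -8*b*y + 64*b - 15*y - 10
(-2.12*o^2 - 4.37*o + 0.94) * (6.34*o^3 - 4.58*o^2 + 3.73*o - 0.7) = -13.4408*o^5 - 17.9962*o^4 + 18.0666*o^3 - 19.1213*o^2 + 6.5652*o - 0.658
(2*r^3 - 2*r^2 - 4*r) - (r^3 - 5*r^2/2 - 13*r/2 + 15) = r^3 + r^2/2 + 5*r/2 - 15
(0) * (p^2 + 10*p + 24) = 0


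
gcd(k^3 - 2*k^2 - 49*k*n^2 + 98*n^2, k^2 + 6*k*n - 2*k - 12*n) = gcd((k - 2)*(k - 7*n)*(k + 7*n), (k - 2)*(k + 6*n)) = k - 2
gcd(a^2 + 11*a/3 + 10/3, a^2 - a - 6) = a + 2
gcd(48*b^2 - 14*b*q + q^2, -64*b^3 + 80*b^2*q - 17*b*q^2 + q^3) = -8*b + q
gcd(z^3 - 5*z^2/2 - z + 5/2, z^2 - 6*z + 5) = z - 1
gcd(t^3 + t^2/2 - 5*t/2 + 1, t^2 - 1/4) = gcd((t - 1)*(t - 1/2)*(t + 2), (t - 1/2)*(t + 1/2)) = t - 1/2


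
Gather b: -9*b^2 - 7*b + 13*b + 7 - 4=-9*b^2 + 6*b + 3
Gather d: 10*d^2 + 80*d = 10*d^2 + 80*d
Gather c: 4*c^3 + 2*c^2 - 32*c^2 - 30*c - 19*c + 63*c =4*c^3 - 30*c^2 + 14*c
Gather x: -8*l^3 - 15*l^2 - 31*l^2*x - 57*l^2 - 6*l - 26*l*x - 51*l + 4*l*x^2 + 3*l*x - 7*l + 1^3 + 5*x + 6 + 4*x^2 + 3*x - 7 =-8*l^3 - 72*l^2 - 64*l + x^2*(4*l + 4) + x*(-31*l^2 - 23*l + 8)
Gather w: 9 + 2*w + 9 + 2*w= 4*w + 18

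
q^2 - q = q*(q - 1)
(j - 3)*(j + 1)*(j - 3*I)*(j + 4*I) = j^4 - 2*j^3 + I*j^3 + 9*j^2 - 2*I*j^2 - 24*j - 3*I*j - 36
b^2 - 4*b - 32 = (b - 8)*(b + 4)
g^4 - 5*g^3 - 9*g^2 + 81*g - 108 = (g - 3)^3*(g + 4)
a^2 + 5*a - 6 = (a - 1)*(a + 6)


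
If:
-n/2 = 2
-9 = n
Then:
No Solution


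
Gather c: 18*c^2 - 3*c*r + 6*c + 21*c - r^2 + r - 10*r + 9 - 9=18*c^2 + c*(27 - 3*r) - r^2 - 9*r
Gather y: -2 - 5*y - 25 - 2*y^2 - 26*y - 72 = -2*y^2 - 31*y - 99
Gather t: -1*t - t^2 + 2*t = -t^2 + t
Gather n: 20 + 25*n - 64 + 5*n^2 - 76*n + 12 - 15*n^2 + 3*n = -10*n^2 - 48*n - 32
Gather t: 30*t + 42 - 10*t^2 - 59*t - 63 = -10*t^2 - 29*t - 21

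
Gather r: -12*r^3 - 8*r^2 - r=-12*r^3 - 8*r^2 - r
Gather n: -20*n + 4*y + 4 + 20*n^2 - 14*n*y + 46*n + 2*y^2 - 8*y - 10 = 20*n^2 + n*(26 - 14*y) + 2*y^2 - 4*y - 6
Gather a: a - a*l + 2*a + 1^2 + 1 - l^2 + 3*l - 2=a*(3 - l) - l^2 + 3*l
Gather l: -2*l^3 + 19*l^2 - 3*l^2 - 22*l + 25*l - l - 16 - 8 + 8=-2*l^3 + 16*l^2 + 2*l - 16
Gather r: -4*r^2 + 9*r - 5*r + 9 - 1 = -4*r^2 + 4*r + 8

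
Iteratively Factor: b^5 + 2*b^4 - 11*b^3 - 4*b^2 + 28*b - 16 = (b - 2)*(b^4 + 4*b^3 - 3*b^2 - 10*b + 8) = (b - 2)*(b - 1)*(b^3 + 5*b^2 + 2*b - 8) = (b - 2)*(b - 1)^2*(b^2 + 6*b + 8) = (b - 2)*(b - 1)^2*(b + 4)*(b + 2)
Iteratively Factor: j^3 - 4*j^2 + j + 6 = (j + 1)*(j^2 - 5*j + 6) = (j - 2)*(j + 1)*(j - 3)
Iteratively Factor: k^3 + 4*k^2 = (k)*(k^2 + 4*k) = k*(k + 4)*(k)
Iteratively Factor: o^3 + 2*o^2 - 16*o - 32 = (o + 4)*(o^2 - 2*o - 8) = (o - 4)*(o + 4)*(o + 2)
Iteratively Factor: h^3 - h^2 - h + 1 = (h + 1)*(h^2 - 2*h + 1) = (h - 1)*(h + 1)*(h - 1)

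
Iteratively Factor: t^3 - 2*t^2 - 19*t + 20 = (t - 5)*(t^2 + 3*t - 4) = (t - 5)*(t - 1)*(t + 4)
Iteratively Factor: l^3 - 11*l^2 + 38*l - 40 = (l - 2)*(l^2 - 9*l + 20) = (l - 4)*(l - 2)*(l - 5)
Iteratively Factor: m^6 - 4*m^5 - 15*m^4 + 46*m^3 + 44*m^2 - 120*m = (m - 2)*(m^5 - 2*m^4 - 19*m^3 + 8*m^2 + 60*m) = (m - 2)*(m + 2)*(m^4 - 4*m^3 - 11*m^2 + 30*m) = (m - 5)*(m - 2)*(m + 2)*(m^3 + m^2 - 6*m) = (m - 5)*(m - 2)^2*(m + 2)*(m^2 + 3*m) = m*(m - 5)*(m - 2)^2*(m + 2)*(m + 3)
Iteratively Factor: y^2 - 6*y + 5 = (y - 1)*(y - 5)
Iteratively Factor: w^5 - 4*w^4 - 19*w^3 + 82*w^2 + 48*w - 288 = (w + 4)*(w^4 - 8*w^3 + 13*w^2 + 30*w - 72) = (w - 3)*(w + 4)*(w^3 - 5*w^2 - 2*w + 24) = (w - 3)*(w + 2)*(w + 4)*(w^2 - 7*w + 12) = (w - 4)*(w - 3)*(w + 2)*(w + 4)*(w - 3)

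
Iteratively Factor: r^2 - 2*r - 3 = (r - 3)*(r + 1)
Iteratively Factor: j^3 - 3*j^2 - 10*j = (j - 5)*(j^2 + 2*j) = (j - 5)*(j + 2)*(j)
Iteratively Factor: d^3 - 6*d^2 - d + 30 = (d - 5)*(d^2 - d - 6) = (d - 5)*(d - 3)*(d + 2)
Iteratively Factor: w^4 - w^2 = (w + 1)*(w^3 - w^2) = w*(w + 1)*(w^2 - w) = w^2*(w + 1)*(w - 1)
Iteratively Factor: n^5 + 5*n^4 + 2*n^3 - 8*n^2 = (n)*(n^4 + 5*n^3 + 2*n^2 - 8*n) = n*(n + 4)*(n^3 + n^2 - 2*n) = n*(n - 1)*(n + 4)*(n^2 + 2*n) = n*(n - 1)*(n + 2)*(n + 4)*(n)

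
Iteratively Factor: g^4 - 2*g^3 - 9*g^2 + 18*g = (g)*(g^3 - 2*g^2 - 9*g + 18) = g*(g - 3)*(g^2 + g - 6) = g*(g - 3)*(g + 3)*(g - 2)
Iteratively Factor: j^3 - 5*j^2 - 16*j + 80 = (j + 4)*(j^2 - 9*j + 20) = (j - 4)*(j + 4)*(j - 5)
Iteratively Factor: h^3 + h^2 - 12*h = (h - 3)*(h^2 + 4*h) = (h - 3)*(h + 4)*(h)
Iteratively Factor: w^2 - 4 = (w + 2)*(w - 2)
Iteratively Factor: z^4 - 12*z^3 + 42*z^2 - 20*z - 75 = (z - 5)*(z^3 - 7*z^2 + 7*z + 15) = (z - 5)*(z + 1)*(z^2 - 8*z + 15) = (z - 5)^2*(z + 1)*(z - 3)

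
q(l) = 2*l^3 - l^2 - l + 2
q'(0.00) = -1.00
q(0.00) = 2.00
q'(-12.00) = 887.00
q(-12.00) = -3586.00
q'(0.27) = -1.10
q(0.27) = 1.70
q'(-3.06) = 61.30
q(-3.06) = -61.61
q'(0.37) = -0.92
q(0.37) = 1.59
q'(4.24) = 98.39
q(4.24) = 132.23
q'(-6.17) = 239.75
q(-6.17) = -499.67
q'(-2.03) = 27.79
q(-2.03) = -16.82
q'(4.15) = 94.04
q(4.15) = 123.57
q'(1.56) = 10.48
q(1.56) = 5.60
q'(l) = 6*l^2 - 2*l - 1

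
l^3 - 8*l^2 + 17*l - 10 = (l - 5)*(l - 2)*(l - 1)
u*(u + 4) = u^2 + 4*u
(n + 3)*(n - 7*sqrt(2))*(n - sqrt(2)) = n^3 - 8*sqrt(2)*n^2 + 3*n^2 - 24*sqrt(2)*n + 14*n + 42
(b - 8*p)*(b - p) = b^2 - 9*b*p + 8*p^2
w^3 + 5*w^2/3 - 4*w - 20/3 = (w - 2)*(w + 5/3)*(w + 2)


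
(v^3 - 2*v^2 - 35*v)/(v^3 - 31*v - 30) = v*(v - 7)/(v^2 - 5*v - 6)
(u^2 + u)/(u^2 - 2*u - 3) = u/(u - 3)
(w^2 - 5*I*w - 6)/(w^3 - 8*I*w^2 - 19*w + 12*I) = (w - 2*I)/(w^2 - 5*I*w - 4)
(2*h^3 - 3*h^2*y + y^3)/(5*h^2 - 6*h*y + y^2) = (-2*h^2 + h*y + y^2)/(-5*h + y)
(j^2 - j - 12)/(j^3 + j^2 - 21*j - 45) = (j - 4)/(j^2 - 2*j - 15)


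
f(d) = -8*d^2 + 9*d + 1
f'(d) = 9 - 16*d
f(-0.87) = -12.89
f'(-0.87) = 22.92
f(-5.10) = -252.98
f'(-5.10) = 90.60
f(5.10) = -161.18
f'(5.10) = -72.60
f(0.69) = 3.40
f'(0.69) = -2.04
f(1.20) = 0.28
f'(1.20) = -10.20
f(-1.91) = -45.37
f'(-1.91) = 39.56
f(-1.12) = -19.12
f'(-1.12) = 26.92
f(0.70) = 3.38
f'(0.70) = -2.20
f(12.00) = -1043.00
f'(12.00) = -183.00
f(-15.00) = -1934.00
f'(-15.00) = 249.00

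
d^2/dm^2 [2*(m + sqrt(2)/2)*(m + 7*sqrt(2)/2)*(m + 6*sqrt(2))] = 12*m + 40*sqrt(2)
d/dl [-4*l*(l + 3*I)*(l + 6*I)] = -12*l^2 - 72*I*l + 72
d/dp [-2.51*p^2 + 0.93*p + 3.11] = 0.93 - 5.02*p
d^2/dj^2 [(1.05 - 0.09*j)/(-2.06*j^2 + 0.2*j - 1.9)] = ((4.362 - 1.1124*j)*(2.06*j^2 - 0.2*j + 1.9) + (0.09*j - 1.05)*(4.12*j - 0.2)*(8.24*j - 0.4))/(2.06*j^2 - 0.2*j + 1.9)^3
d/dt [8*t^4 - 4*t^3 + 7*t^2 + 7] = 2*t*(16*t^2 - 6*t + 7)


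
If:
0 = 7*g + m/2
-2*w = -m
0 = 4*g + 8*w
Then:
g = 0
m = 0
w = 0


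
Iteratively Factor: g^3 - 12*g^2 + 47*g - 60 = (g - 4)*(g^2 - 8*g + 15) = (g - 5)*(g - 4)*(g - 3)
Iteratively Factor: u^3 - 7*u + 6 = (u - 2)*(u^2 + 2*u - 3) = (u - 2)*(u - 1)*(u + 3)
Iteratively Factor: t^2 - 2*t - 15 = (t - 5)*(t + 3)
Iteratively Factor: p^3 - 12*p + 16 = (p + 4)*(p^2 - 4*p + 4) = (p - 2)*(p + 4)*(p - 2)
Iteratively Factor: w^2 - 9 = (w + 3)*(w - 3)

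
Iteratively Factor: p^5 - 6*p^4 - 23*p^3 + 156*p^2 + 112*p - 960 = (p - 4)*(p^4 - 2*p^3 - 31*p^2 + 32*p + 240) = (p - 4)*(p + 4)*(p^3 - 6*p^2 - 7*p + 60) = (p - 5)*(p - 4)*(p + 4)*(p^2 - p - 12) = (p - 5)*(p - 4)*(p + 3)*(p + 4)*(p - 4)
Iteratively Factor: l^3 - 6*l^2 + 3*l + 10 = (l - 5)*(l^2 - l - 2) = (l - 5)*(l + 1)*(l - 2)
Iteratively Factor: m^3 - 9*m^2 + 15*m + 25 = (m - 5)*(m^2 - 4*m - 5) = (m - 5)*(m + 1)*(m - 5)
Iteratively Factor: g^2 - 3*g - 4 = (g + 1)*(g - 4)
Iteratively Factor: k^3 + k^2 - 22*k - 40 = (k - 5)*(k^2 + 6*k + 8) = (k - 5)*(k + 2)*(k + 4)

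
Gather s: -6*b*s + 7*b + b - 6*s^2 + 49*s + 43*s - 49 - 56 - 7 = 8*b - 6*s^2 + s*(92 - 6*b) - 112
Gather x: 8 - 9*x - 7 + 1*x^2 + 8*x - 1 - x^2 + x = 0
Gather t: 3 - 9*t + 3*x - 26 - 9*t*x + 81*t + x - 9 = t*(72 - 9*x) + 4*x - 32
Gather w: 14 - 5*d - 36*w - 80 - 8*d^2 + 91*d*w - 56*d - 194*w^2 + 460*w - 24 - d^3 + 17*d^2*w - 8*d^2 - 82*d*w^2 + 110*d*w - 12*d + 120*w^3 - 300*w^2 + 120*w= -d^3 - 16*d^2 - 73*d + 120*w^3 + w^2*(-82*d - 494) + w*(17*d^2 + 201*d + 544) - 90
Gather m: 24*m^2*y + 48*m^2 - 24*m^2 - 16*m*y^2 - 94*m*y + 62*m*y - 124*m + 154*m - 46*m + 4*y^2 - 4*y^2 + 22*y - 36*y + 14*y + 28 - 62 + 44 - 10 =m^2*(24*y + 24) + m*(-16*y^2 - 32*y - 16)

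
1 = 1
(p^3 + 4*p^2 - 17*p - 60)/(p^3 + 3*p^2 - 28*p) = (p^2 + 8*p + 15)/(p*(p + 7))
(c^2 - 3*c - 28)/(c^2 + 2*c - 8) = (c - 7)/(c - 2)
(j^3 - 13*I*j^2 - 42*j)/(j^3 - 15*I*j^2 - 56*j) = (j - 6*I)/(j - 8*I)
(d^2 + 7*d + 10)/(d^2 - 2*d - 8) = (d + 5)/(d - 4)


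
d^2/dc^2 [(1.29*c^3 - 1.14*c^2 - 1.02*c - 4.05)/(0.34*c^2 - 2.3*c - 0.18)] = (11.787312*c^3 - 0.0233279999999976*c^2 + 18.878832*c - 42.574032)/(0.039304*c^6 - 0.79764*c^5 + 5.333376*c^4 - 11.32244*c^3 - 2.823552*c^2 - 0.22356*c - 0.005832)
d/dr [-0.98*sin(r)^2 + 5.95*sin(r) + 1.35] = (5.95 - 1.96*sin(r))*cos(r)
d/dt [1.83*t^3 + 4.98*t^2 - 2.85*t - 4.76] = 5.49*t^2 + 9.96*t - 2.85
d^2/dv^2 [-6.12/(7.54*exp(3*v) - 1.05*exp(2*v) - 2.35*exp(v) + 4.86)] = (-6.12*(-45.24*exp(2*v) + 4.2*exp(v) + 4.7)*(-22.62*exp(2*v) + 2.1*exp(v) + 2.35)*exp(v) + (415.3032*exp(2*v) - 25.704*exp(v) - 14.382)*(7.54*exp(3*v) - 1.05*exp(2*v) - 2.35*exp(v) + 4.86))*exp(v)/(7.54*exp(3*v) - 1.05*exp(2*v) - 2.35*exp(v) + 4.86)^3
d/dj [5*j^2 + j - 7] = 10*j + 1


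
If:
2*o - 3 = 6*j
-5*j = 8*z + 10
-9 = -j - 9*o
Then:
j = -9/56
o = 57/56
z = -515/448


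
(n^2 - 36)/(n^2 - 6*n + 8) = (n^2 - 36)/(n^2 - 6*n + 8)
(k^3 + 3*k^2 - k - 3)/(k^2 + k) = k + 2 - 3/k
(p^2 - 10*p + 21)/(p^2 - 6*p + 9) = (p - 7)/(p - 3)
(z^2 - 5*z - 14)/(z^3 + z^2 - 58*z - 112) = (z - 7)/(z^2 - z - 56)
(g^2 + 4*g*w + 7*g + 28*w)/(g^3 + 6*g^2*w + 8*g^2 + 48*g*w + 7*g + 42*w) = (g + 4*w)/(g^2 + 6*g*w + g + 6*w)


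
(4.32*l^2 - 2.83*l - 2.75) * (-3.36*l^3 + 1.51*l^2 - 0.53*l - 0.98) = -14.5152*l^5 + 16.032*l^4 + 2.6771*l^3 - 6.8862*l^2 + 4.2309*l + 2.695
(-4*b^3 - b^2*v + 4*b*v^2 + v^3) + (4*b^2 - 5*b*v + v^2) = -4*b^3 - b^2*v + 4*b^2 + 4*b*v^2 - 5*b*v + v^3 + v^2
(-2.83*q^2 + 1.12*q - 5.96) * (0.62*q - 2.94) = -1.7546*q^3 + 9.0146*q^2 - 6.988*q + 17.5224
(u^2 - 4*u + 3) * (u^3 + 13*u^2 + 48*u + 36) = u^5 + 9*u^4 - u^3 - 117*u^2 + 108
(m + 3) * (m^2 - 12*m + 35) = m^3 - 9*m^2 - m + 105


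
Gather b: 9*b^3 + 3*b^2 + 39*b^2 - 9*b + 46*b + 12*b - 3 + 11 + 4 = 9*b^3 + 42*b^2 + 49*b + 12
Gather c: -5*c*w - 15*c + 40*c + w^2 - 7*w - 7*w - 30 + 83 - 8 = c*(25 - 5*w) + w^2 - 14*w + 45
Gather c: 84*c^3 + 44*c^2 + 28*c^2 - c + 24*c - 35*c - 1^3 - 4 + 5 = 84*c^3 + 72*c^2 - 12*c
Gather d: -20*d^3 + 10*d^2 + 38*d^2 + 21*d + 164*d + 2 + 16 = -20*d^3 + 48*d^2 + 185*d + 18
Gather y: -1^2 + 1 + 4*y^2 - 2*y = 4*y^2 - 2*y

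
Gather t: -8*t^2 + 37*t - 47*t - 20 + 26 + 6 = -8*t^2 - 10*t + 12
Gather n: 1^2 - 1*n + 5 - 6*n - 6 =-7*n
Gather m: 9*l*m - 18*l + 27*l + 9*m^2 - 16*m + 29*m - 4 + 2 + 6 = 9*l + 9*m^2 + m*(9*l + 13) + 4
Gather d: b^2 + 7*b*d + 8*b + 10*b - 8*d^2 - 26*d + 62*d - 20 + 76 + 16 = b^2 + 18*b - 8*d^2 + d*(7*b + 36) + 72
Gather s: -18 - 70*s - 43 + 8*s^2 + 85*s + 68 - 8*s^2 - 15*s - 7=0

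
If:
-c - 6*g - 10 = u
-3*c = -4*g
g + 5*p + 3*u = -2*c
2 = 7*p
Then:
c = -160/77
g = -120/77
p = 2/7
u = 10/7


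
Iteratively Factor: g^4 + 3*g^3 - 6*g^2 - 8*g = (g)*(g^3 + 3*g^2 - 6*g - 8) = g*(g + 1)*(g^2 + 2*g - 8) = g*(g + 1)*(g + 4)*(g - 2)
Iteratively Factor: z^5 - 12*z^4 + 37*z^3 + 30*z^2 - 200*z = (z - 4)*(z^4 - 8*z^3 + 5*z^2 + 50*z) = (z - 4)*(z + 2)*(z^3 - 10*z^2 + 25*z) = z*(z - 4)*(z + 2)*(z^2 - 10*z + 25) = z*(z - 5)*(z - 4)*(z + 2)*(z - 5)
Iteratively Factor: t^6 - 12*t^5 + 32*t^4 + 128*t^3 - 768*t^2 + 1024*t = (t + 4)*(t^5 - 16*t^4 + 96*t^3 - 256*t^2 + 256*t) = (t - 4)*(t + 4)*(t^4 - 12*t^3 + 48*t^2 - 64*t) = (t - 4)^2*(t + 4)*(t^3 - 8*t^2 + 16*t) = (t - 4)^3*(t + 4)*(t^2 - 4*t) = t*(t - 4)^3*(t + 4)*(t - 4)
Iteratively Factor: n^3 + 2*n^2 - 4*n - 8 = (n + 2)*(n^2 - 4) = (n + 2)^2*(n - 2)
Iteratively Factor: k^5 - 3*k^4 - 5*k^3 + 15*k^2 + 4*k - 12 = (k - 2)*(k^4 - k^3 - 7*k^2 + k + 6) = (k - 2)*(k + 2)*(k^3 - 3*k^2 - k + 3) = (k - 3)*(k - 2)*(k + 2)*(k^2 - 1) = (k - 3)*(k - 2)*(k - 1)*(k + 2)*(k + 1)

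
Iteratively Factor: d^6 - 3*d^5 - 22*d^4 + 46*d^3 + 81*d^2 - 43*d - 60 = (d + 1)*(d^5 - 4*d^4 - 18*d^3 + 64*d^2 + 17*d - 60) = (d - 1)*(d + 1)*(d^4 - 3*d^3 - 21*d^2 + 43*d + 60) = (d - 3)*(d - 1)*(d + 1)*(d^3 - 21*d - 20) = (d - 3)*(d - 1)*(d + 1)^2*(d^2 - d - 20) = (d - 3)*(d - 1)*(d + 1)^2*(d + 4)*(d - 5)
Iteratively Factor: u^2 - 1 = (u + 1)*(u - 1)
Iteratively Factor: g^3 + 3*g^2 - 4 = (g + 2)*(g^2 + g - 2) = (g - 1)*(g + 2)*(g + 2)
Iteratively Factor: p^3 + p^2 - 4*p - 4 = (p - 2)*(p^2 + 3*p + 2) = (p - 2)*(p + 1)*(p + 2)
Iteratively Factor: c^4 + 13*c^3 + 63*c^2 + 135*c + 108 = (c + 3)*(c^3 + 10*c^2 + 33*c + 36) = (c + 3)*(c + 4)*(c^2 + 6*c + 9) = (c + 3)^2*(c + 4)*(c + 3)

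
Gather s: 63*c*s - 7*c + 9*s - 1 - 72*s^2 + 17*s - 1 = -7*c - 72*s^2 + s*(63*c + 26) - 2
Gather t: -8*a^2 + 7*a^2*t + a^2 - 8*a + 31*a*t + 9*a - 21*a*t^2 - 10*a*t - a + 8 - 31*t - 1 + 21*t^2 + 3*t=-7*a^2 + t^2*(21 - 21*a) + t*(7*a^2 + 21*a - 28) + 7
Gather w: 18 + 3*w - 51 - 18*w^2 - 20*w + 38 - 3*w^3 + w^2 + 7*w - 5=-3*w^3 - 17*w^2 - 10*w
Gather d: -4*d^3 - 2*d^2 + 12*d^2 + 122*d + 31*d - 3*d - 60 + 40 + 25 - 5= -4*d^3 + 10*d^2 + 150*d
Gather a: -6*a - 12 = -6*a - 12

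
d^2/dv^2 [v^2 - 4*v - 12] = 2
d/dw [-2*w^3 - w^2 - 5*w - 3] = -6*w^2 - 2*w - 5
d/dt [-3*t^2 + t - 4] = 1 - 6*t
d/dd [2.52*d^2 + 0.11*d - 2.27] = 5.04*d + 0.11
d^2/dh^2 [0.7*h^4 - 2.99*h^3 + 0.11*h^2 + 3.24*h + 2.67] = 8.4*h^2 - 17.94*h + 0.22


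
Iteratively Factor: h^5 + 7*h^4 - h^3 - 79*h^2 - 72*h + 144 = (h + 4)*(h^4 + 3*h^3 - 13*h^2 - 27*h + 36) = (h - 3)*(h + 4)*(h^3 + 6*h^2 + 5*h - 12) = (h - 3)*(h + 3)*(h + 4)*(h^2 + 3*h - 4) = (h - 3)*(h - 1)*(h + 3)*(h + 4)*(h + 4)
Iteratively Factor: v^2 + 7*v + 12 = (v + 4)*(v + 3)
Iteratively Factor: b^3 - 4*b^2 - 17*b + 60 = (b + 4)*(b^2 - 8*b + 15) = (b - 5)*(b + 4)*(b - 3)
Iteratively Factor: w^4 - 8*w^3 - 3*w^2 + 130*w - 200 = (w - 5)*(w^3 - 3*w^2 - 18*w + 40) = (w - 5)^2*(w^2 + 2*w - 8) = (w - 5)^2*(w + 4)*(w - 2)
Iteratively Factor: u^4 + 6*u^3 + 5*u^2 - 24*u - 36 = (u + 2)*(u^3 + 4*u^2 - 3*u - 18) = (u + 2)*(u + 3)*(u^2 + u - 6) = (u - 2)*(u + 2)*(u + 3)*(u + 3)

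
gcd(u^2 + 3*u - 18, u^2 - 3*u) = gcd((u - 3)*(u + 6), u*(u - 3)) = u - 3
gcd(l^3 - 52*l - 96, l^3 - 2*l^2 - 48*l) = l^2 - 2*l - 48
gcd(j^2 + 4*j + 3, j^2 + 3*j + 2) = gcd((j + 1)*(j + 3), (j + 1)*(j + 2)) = j + 1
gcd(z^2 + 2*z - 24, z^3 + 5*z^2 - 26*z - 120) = z + 6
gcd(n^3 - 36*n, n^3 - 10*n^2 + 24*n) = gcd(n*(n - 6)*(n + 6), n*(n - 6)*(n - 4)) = n^2 - 6*n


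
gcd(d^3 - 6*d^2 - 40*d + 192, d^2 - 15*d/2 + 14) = d - 4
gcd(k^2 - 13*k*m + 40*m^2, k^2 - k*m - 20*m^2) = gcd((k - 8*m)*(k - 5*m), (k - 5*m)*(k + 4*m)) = k - 5*m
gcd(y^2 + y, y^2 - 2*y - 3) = y + 1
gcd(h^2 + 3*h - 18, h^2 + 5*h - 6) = h + 6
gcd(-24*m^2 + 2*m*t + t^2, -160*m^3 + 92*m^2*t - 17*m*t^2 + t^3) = -4*m + t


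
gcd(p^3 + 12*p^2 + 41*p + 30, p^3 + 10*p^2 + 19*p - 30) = p^2 + 11*p + 30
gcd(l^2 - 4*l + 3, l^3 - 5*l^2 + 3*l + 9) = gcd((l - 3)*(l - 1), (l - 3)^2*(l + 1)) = l - 3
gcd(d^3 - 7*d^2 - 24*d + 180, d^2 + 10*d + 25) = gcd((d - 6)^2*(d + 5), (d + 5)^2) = d + 5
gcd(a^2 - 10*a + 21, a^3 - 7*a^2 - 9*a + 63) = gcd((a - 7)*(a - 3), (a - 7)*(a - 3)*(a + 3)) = a^2 - 10*a + 21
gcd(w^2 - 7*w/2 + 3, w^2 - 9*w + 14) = w - 2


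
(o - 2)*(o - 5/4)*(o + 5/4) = o^3 - 2*o^2 - 25*o/16 + 25/8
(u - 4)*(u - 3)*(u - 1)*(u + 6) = u^4 - 2*u^3 - 29*u^2 + 102*u - 72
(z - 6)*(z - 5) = z^2 - 11*z + 30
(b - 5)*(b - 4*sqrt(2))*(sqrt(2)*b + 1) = sqrt(2)*b^3 - 5*sqrt(2)*b^2 - 7*b^2 - 4*sqrt(2)*b + 35*b + 20*sqrt(2)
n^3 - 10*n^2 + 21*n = n*(n - 7)*(n - 3)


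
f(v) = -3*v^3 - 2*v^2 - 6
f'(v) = -9*v^2 - 4*v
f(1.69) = -26.19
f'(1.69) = -32.46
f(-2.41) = 24.38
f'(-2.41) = -42.63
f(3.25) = -130.11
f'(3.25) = -108.06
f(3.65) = -178.53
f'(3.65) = -134.50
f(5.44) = -548.15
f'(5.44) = -288.10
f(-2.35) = 21.89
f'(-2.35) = -40.30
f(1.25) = -14.98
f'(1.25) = -19.06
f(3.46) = -154.21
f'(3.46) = -121.58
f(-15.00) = 9669.00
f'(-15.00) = -1965.00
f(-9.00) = 2019.00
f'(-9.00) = -693.00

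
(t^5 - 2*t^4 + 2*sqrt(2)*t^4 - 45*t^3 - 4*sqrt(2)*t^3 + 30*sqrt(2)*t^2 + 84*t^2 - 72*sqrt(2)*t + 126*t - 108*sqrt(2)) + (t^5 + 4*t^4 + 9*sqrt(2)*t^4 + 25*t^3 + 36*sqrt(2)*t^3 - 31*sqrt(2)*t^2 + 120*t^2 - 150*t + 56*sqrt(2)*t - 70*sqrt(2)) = 2*t^5 + 2*t^4 + 11*sqrt(2)*t^4 - 20*t^3 + 32*sqrt(2)*t^3 - sqrt(2)*t^2 + 204*t^2 - 24*t - 16*sqrt(2)*t - 178*sqrt(2)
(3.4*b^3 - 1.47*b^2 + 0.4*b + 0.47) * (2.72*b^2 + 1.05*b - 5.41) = 9.248*b^5 - 0.4284*b^4 - 18.8495*b^3 + 9.6511*b^2 - 1.6705*b - 2.5427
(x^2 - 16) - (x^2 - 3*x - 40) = 3*x + 24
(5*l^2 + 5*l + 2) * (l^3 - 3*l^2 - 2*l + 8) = 5*l^5 - 10*l^4 - 23*l^3 + 24*l^2 + 36*l + 16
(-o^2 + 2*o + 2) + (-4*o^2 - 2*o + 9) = 11 - 5*o^2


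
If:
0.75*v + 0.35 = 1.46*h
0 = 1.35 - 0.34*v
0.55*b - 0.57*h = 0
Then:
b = 2.36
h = 2.28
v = 3.97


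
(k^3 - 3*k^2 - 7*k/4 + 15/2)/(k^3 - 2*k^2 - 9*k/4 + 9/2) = (2*k - 5)/(2*k - 3)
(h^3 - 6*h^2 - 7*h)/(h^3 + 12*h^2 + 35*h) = (h^2 - 6*h - 7)/(h^2 + 12*h + 35)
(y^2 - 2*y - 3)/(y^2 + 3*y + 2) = (y - 3)/(y + 2)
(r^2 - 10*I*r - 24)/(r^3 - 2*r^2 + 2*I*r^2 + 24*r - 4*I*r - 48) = (r - 6*I)/(r^2 + r*(-2 + 6*I) - 12*I)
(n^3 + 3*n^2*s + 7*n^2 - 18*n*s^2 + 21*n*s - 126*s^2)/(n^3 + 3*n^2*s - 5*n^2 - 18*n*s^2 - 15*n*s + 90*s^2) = (n + 7)/(n - 5)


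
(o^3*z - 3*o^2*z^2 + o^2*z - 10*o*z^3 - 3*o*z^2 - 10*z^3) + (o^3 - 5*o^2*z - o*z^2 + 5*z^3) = o^3*z + o^3 - 3*o^2*z^2 - 4*o^2*z - 10*o*z^3 - 4*o*z^2 - 5*z^3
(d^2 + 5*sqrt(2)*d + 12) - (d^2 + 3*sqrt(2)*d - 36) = 2*sqrt(2)*d + 48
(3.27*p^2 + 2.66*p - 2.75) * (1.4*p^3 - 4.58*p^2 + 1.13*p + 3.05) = 4.578*p^5 - 11.2526*p^4 - 12.3377*p^3 + 25.5743*p^2 + 5.0055*p - 8.3875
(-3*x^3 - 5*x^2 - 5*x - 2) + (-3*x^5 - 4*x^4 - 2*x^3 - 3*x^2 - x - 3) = -3*x^5 - 4*x^4 - 5*x^3 - 8*x^2 - 6*x - 5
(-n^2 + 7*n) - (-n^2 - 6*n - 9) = 13*n + 9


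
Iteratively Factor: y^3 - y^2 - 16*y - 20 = (y - 5)*(y^2 + 4*y + 4) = (y - 5)*(y + 2)*(y + 2)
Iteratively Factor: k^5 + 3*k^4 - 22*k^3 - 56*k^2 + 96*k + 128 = (k + 1)*(k^4 + 2*k^3 - 24*k^2 - 32*k + 128) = (k - 2)*(k + 1)*(k^3 + 4*k^2 - 16*k - 64) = (k - 2)*(k + 1)*(k + 4)*(k^2 - 16) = (k - 4)*(k - 2)*(k + 1)*(k + 4)*(k + 4)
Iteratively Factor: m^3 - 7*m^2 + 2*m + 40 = (m - 5)*(m^2 - 2*m - 8) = (m - 5)*(m - 4)*(m + 2)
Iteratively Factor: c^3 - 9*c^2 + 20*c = (c)*(c^2 - 9*c + 20) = c*(c - 4)*(c - 5)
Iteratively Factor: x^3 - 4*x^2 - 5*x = (x)*(x^2 - 4*x - 5) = x*(x - 5)*(x + 1)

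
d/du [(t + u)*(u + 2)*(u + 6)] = 2*t*u + 8*t + 3*u^2 + 16*u + 12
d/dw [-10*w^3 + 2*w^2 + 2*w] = -30*w^2 + 4*w + 2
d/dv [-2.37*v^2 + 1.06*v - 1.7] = 1.06 - 4.74*v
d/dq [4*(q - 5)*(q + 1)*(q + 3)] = 12*q^2 - 8*q - 68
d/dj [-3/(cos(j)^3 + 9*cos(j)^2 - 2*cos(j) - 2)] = 3*(-3*cos(j)^2 - 18*cos(j) + 2)*sin(j)/(cos(j)^3 + 9*cos(j)^2 - 2*cos(j) - 2)^2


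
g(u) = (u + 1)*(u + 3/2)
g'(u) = 2*u + 5/2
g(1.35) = 6.70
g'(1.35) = 5.20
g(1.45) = 7.23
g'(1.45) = 5.40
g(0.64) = 3.51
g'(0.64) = 3.78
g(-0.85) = 0.10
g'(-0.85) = 0.80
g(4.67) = 34.98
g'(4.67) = 11.84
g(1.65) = 8.35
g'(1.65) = 5.80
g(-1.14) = -0.05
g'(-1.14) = 0.22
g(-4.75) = 12.19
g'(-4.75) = -7.00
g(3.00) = 18.00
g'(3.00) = 8.50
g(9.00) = 105.00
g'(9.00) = 20.50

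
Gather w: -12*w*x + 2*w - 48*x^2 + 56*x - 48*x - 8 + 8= w*(2 - 12*x) - 48*x^2 + 8*x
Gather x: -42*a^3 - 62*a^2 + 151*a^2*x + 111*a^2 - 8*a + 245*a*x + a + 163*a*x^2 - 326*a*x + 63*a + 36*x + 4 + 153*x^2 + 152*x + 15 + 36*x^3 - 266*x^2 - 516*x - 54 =-42*a^3 + 49*a^2 + 56*a + 36*x^3 + x^2*(163*a - 113) + x*(151*a^2 - 81*a - 328) - 35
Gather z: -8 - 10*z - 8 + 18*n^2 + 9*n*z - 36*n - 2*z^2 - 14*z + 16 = 18*n^2 - 36*n - 2*z^2 + z*(9*n - 24)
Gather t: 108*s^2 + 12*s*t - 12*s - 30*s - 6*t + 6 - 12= 108*s^2 - 42*s + t*(12*s - 6) - 6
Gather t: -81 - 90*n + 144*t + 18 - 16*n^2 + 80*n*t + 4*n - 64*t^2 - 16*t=-16*n^2 - 86*n - 64*t^2 + t*(80*n + 128) - 63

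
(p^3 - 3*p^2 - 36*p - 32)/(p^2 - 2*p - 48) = (p^2 + 5*p + 4)/(p + 6)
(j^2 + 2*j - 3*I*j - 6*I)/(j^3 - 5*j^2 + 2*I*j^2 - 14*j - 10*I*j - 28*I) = (j - 3*I)/(j^2 + j*(-7 + 2*I) - 14*I)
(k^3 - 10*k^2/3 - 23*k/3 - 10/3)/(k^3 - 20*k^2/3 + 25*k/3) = (3*k^2 + 5*k + 2)/(k*(3*k - 5))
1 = 1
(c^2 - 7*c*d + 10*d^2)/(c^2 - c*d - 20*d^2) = (c - 2*d)/(c + 4*d)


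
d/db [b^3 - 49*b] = 3*b^2 - 49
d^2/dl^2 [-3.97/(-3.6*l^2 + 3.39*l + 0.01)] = (102.9024*l^2 - 96.89976*l - 3.97*(7.2*l - 3.39)*(14.4*l - 6.78) - 0.28584)/(-3.6*l^2 + 3.39*l + 0.01)^3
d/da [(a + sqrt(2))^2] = 2*a + 2*sqrt(2)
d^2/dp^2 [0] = 0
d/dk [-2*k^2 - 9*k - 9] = -4*k - 9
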